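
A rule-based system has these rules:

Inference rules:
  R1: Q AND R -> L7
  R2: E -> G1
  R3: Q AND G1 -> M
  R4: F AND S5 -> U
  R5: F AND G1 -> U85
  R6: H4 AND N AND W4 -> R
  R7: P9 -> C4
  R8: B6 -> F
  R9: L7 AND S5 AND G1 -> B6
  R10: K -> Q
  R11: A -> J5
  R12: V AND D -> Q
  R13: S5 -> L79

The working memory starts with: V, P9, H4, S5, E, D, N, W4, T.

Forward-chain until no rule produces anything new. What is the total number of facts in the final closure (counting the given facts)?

Round 1 — R2, R6, R7, R12, R13, derive G1, R, C4, Q, L79.
Round 2 — R1, R3, derive L7, M.
Round 3 — R9, derive B6.
Round 4 — R8, derive F.
Round 5 — R4, R5, derive U, U85.
Closure: {B6, C4, D, E, F, G1, H4, L7, L79, M, N, P9, Q, R, S5, T, U, U85, V, W4} — 20 facts.

20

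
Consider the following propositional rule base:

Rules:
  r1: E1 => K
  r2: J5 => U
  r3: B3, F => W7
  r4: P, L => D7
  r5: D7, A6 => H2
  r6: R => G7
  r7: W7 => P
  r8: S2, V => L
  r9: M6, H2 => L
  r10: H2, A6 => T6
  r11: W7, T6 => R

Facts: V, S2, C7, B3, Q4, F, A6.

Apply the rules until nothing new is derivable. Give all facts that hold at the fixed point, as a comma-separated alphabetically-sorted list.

A6, B3, C7, D7, F, G7, H2, L, P, Q4, R, S2, T6, V, W7

Round 1: r3 [B3, F => W7]; r8 [S2, V => L]. Adds W7, L.
Round 2: r7 [W7 => P]. Adds P.
Round 3: r4 [P, L => D7]. Adds D7.
Round 4: r5 [D7, A6 => H2]. Adds H2.
Round 5: r10 [H2, A6 => T6]. Adds T6.
Round 6: r11 [W7, T6 => R]. Adds R.
Round 7: r6 [R => G7]. Adds G7.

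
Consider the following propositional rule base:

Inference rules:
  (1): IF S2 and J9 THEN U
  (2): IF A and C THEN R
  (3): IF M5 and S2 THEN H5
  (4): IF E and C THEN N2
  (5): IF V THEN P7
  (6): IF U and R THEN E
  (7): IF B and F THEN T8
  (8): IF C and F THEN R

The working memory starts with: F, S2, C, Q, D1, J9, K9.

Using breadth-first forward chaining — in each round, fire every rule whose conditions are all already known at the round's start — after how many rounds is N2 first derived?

Round 1: (1) [IF S2 and J9 THEN U]; (8) [IF C and F THEN R]. New: U, R.
Round 2: (6) [IF U and R THEN E]. New: E.
Round 3: (4) [IF E and C THEN N2]. New: N2.
N2 first appears in round 3.

3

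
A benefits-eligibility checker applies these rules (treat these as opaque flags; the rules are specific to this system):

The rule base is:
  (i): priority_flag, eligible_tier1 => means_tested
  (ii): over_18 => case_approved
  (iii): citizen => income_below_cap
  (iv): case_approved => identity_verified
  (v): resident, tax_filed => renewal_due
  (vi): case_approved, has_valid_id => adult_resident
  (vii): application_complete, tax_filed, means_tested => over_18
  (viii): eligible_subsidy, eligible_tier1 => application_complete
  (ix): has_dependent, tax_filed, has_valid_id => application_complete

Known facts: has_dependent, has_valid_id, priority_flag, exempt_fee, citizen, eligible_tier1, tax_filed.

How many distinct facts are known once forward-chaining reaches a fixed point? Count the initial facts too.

14

Round 1 — (i), (iii), (ix), derive means_tested, income_below_cap, application_complete.
Round 2 — (vii), derive over_18.
Round 3 — (ii), derive case_approved.
Round 4 — (iv), (vi), derive identity_verified, adult_resident.
Closure: {adult_resident, application_complete, case_approved, citizen, eligible_tier1, exempt_fee, has_dependent, has_valid_id, identity_verified, income_below_cap, means_tested, over_18, priority_flag, tax_filed} — 14 facts.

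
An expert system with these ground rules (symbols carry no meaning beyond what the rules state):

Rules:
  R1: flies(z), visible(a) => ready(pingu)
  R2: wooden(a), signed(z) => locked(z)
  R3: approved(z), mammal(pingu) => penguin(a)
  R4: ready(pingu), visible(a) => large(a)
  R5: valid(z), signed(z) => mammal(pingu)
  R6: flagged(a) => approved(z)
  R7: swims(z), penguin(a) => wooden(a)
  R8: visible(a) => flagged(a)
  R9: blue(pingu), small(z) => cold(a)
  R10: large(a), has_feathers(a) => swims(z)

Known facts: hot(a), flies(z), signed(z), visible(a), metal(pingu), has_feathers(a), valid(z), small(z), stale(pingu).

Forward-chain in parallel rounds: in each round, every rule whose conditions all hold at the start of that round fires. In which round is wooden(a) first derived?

4

[1] R1 [flies(z), visible(a) => ready(pingu)]; R5 [valid(z), signed(z) => mammal(pingu)]; R8 [visible(a) => flagged(a)]. ⇒ new: ready(pingu), mammal(pingu), flagged(a).
[2] R4 [ready(pingu), visible(a) => large(a)]; R6 [flagged(a) => approved(z)]. ⇒ new: large(a), approved(z).
[3] R3 [approved(z), mammal(pingu) => penguin(a)]; R10 [large(a), has_feathers(a) => swims(z)]. ⇒ new: penguin(a), swims(z).
[4] R7 [swims(z), penguin(a) => wooden(a)]. ⇒ new: wooden(a).
wooden(a) first appears in round 4.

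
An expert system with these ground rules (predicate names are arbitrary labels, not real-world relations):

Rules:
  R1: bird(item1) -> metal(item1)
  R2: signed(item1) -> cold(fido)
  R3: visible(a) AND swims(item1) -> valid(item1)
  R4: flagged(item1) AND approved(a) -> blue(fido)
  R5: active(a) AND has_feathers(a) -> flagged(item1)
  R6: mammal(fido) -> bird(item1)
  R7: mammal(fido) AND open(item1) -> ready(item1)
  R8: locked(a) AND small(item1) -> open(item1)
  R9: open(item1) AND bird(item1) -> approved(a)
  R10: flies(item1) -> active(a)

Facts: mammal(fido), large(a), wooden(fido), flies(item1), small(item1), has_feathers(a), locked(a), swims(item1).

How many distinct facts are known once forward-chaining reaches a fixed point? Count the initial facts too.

Round 1 fires R6, R8, R10, giving bird(item1), open(item1), active(a).
Round 2 fires R1, R5, R7, R9, giving metal(item1), flagged(item1), ready(item1), approved(a).
Round 3 fires R4, giving blue(fido).
Closure: {active(a), approved(a), bird(item1), blue(fido), flagged(item1), flies(item1), has_feathers(a), large(a), locked(a), mammal(fido), metal(item1), open(item1), ready(item1), small(item1), swims(item1), wooden(fido)} — 16 facts.

16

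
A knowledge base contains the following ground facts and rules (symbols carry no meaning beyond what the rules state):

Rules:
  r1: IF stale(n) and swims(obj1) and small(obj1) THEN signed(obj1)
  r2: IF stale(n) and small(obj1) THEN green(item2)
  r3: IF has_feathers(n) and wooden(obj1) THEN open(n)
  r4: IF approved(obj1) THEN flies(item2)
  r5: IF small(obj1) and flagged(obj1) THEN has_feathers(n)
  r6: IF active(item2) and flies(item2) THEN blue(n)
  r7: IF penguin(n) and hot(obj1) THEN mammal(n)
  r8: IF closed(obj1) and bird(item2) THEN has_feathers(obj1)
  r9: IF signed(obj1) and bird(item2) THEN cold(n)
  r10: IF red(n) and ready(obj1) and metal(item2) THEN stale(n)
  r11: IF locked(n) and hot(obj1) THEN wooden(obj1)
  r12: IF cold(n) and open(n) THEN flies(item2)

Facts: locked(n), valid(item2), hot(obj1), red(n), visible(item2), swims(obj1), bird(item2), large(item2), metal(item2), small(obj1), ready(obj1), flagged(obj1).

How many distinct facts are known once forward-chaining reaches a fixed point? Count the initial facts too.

20

Round 1 fires r5, r10, r11, giving has_feathers(n), stale(n), wooden(obj1).
Round 2 fires r1, r2, r3, giving signed(obj1), green(item2), open(n).
Round 3 fires r9, giving cold(n).
Round 4 fires r12, giving flies(item2).
Closure: {bird(item2), cold(n), flagged(obj1), flies(item2), green(item2), has_feathers(n), hot(obj1), large(item2), locked(n), metal(item2), open(n), ready(obj1), red(n), signed(obj1), small(obj1), stale(n), swims(obj1), valid(item2), visible(item2), wooden(obj1)} — 20 facts.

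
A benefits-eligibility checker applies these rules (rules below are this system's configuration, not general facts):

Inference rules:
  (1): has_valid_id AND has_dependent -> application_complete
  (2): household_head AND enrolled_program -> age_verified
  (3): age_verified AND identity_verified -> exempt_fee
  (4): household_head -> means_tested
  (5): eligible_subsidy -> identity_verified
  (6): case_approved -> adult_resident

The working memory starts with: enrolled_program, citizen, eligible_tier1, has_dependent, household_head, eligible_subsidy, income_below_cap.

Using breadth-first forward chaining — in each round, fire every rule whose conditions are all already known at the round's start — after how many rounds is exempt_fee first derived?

Round 1 fires (2), (4), (5), giving age_verified, means_tested, identity_verified.
Round 2 fires (3), giving exempt_fee.
exempt_fee first appears in round 2.

2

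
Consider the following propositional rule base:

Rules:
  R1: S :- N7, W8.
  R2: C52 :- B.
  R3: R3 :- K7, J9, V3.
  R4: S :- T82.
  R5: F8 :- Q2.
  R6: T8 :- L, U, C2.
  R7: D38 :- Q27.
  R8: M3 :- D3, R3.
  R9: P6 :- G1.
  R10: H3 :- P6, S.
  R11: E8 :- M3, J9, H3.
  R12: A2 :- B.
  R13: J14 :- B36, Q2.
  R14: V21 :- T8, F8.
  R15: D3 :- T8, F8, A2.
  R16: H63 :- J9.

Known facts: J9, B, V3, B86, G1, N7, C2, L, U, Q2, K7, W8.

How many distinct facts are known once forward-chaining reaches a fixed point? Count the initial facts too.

25

[1] R1 [S :- N7, W8.]; R2 [C52 :- B.]; R3 [R3 :- K7, J9, V3.]; R5 [F8 :- Q2.]; R6 [T8 :- L, U, C2.]; R9 [P6 :- G1.]; R12 [A2 :- B.]; R16 [H63 :- J9.]. ⇒ new: S, C52, R3, F8, T8, P6, A2, H63.
[2] R10 [H3 :- P6, S.]; R14 [V21 :- T8, F8.]; R15 [D3 :- T8, F8, A2.]. ⇒ new: H3, V21, D3.
[3] R8 [M3 :- D3, R3.]. ⇒ new: M3.
[4] R11 [E8 :- M3, J9, H3.]. ⇒ new: E8.
Closure: {A2, B, B86, C2, C52, D3, E8, F8, G1, H3, H63, J9, K7, L, M3, N7, P6, Q2, R3, S, T8, U, V21, V3, W8} — 25 facts.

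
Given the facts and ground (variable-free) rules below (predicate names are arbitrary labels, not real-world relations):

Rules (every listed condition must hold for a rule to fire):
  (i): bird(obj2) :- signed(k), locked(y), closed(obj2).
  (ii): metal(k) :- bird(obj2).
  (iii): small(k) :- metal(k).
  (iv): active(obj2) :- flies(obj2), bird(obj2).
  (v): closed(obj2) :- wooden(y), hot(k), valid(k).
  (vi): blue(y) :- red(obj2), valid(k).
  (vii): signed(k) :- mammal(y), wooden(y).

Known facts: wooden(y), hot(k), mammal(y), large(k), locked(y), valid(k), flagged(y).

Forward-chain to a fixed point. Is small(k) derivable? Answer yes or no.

yes

Round 1: (v) [closed(obj2) :- wooden(y), hot(k), valid(k).]; (vii) [signed(k) :- mammal(y), wooden(y).]. New: closed(obj2), signed(k).
Round 2: (i) [bird(obj2) :- signed(k), locked(y), closed(obj2).]. New: bird(obj2).
Round 3: (ii) [metal(k) :- bird(obj2).]. New: metal(k).
Round 4: (iii) [small(k) :- metal(k).]. New: small(k).
small(k) appears in round 4, so it is derivable.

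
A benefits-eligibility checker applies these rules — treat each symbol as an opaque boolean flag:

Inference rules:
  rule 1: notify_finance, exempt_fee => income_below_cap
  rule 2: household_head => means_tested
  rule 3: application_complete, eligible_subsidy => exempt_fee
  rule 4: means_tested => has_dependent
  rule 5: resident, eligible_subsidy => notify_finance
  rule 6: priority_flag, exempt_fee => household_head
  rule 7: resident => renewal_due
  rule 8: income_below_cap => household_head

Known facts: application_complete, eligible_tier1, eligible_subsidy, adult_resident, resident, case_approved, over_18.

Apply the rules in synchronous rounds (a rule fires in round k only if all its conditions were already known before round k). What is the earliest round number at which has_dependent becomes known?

[1] rule 3 [application_complete, eligible_subsidy => exempt_fee]; rule 5 [resident, eligible_subsidy => notify_finance]; rule 7 [resident => renewal_due]. ⇒ new: exempt_fee, notify_finance, renewal_due.
[2] rule 1 [notify_finance, exempt_fee => income_below_cap]. ⇒ new: income_below_cap.
[3] rule 8 [income_below_cap => household_head]. ⇒ new: household_head.
[4] rule 2 [household_head => means_tested]. ⇒ new: means_tested.
[5] rule 4 [means_tested => has_dependent]. ⇒ new: has_dependent.
has_dependent first appears in round 5.

5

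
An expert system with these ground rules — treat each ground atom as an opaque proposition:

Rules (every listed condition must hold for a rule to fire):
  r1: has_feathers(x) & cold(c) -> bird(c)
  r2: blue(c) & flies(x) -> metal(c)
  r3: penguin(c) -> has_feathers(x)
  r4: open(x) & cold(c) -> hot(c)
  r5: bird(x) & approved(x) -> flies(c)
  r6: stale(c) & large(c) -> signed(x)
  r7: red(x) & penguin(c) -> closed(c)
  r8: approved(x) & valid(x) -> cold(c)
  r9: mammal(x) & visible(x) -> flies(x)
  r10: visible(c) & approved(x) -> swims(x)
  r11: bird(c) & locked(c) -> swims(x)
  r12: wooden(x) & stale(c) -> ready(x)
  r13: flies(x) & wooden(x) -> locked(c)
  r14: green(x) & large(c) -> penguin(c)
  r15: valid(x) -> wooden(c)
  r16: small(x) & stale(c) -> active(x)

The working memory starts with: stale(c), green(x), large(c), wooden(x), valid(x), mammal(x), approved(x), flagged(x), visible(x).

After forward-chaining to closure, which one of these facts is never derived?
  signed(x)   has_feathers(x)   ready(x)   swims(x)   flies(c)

flies(c)

[1] r6 [stale(c) & large(c) -> signed(x)]; r8 [approved(x) & valid(x) -> cold(c)]; r9 [mammal(x) & visible(x) -> flies(x)]; r12 [wooden(x) & stale(c) -> ready(x)]; r14 [green(x) & large(c) -> penguin(c)]; r15 [valid(x) -> wooden(c)]. ⇒ new: signed(x), cold(c), flies(x), ready(x), penguin(c), wooden(c).
[2] r3 [penguin(c) -> has_feathers(x)]; r13 [flies(x) & wooden(x) -> locked(c)]. ⇒ new: has_feathers(x), locked(c).
[3] r1 [has_feathers(x) & cold(c) -> bird(c)]. ⇒ new: bird(c).
[4] r11 [bird(c) & locked(c) -> swims(x)]. ⇒ new: swims(x).
Derived: swims(x) (round 4), has_feathers(x) (round 2), signed(x) (round 1), ready(x) (round 1). flies(c) never appears in any round.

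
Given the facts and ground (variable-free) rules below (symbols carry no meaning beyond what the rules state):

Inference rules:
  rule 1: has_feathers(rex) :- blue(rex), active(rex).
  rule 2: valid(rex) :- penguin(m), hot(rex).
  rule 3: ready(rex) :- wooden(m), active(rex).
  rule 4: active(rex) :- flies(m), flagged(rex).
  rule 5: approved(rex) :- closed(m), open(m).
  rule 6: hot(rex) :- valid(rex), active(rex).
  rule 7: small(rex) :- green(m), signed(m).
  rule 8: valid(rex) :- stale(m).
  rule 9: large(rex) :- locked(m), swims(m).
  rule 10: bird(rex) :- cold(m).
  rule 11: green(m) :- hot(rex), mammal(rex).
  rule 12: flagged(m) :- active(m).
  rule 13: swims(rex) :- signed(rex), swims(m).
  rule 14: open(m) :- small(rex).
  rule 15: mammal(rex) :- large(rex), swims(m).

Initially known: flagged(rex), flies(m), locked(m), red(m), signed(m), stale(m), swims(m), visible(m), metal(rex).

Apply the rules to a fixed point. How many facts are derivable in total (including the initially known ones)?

17

Round 1 fires rule 4, rule 8, rule 9, giving active(rex), valid(rex), large(rex).
Round 2 fires rule 6, rule 15, giving hot(rex), mammal(rex).
Round 3 fires rule 11, giving green(m).
Round 4 fires rule 7, giving small(rex).
Round 5 fires rule 14, giving open(m).
Closure: {active(rex), flagged(rex), flies(m), green(m), hot(rex), large(rex), locked(m), mammal(rex), metal(rex), open(m), red(m), signed(m), small(rex), stale(m), swims(m), valid(rex), visible(m)} — 17 facts.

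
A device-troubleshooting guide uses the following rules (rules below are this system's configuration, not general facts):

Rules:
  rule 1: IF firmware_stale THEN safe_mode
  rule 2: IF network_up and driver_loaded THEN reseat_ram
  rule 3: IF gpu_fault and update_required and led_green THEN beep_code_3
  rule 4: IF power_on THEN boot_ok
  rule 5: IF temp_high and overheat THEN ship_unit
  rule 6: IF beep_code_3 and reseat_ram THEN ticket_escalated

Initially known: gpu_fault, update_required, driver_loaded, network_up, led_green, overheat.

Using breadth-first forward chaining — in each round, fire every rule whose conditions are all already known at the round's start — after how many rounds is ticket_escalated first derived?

2

Round 1 fires rule 2, rule 3, giving reseat_ram, beep_code_3.
Round 2 fires rule 6, giving ticket_escalated.
ticket_escalated first appears in round 2.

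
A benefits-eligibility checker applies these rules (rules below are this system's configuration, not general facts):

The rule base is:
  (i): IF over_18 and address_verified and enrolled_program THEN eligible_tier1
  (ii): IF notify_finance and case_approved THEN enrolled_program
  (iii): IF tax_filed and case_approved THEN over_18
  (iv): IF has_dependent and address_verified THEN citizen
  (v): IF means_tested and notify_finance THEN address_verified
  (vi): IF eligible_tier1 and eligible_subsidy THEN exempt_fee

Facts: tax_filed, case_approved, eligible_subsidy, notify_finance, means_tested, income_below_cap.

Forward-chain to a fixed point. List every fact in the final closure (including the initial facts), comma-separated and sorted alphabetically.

Round 1: (ii) [IF notify_finance and case_approved THEN enrolled_program]; (iii) [IF tax_filed and case_approved THEN over_18]; (v) [IF means_tested and notify_finance THEN address_verified]. Adds enrolled_program, over_18, address_verified.
Round 2: (i) [IF over_18 and address_verified and enrolled_program THEN eligible_tier1]. Adds eligible_tier1.
Round 3: (vi) [IF eligible_tier1 and eligible_subsidy THEN exempt_fee]. Adds exempt_fee.

address_verified, case_approved, eligible_subsidy, eligible_tier1, enrolled_program, exempt_fee, income_below_cap, means_tested, notify_finance, over_18, tax_filed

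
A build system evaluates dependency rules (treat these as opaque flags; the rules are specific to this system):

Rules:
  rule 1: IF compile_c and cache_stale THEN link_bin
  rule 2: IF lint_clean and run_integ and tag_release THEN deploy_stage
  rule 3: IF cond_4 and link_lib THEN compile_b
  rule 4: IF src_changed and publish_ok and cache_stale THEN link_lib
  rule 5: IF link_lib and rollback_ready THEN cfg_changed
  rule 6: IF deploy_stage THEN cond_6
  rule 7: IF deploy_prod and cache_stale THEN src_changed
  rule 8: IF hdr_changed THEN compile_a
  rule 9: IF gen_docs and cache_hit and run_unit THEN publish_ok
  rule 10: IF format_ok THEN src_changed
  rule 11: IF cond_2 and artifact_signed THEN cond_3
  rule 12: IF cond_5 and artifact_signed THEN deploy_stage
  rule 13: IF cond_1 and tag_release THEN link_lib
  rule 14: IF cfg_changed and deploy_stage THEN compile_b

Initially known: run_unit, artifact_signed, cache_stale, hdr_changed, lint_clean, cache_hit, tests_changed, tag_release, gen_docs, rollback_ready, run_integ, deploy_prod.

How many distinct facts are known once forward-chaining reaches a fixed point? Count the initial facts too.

Round 1 fires rule 2, rule 7, rule 8, rule 9, giving deploy_stage, src_changed, compile_a, publish_ok.
Round 2 fires rule 4, rule 6, giving link_lib, cond_6.
Round 3 fires rule 5, giving cfg_changed.
Round 4 fires rule 14, giving compile_b.
Closure: {artifact_signed, cache_hit, cache_stale, cfg_changed, compile_a, compile_b, cond_6, deploy_prod, deploy_stage, gen_docs, hdr_changed, link_lib, lint_clean, publish_ok, rollback_ready, run_integ, run_unit, src_changed, tag_release, tests_changed} — 20 facts.

20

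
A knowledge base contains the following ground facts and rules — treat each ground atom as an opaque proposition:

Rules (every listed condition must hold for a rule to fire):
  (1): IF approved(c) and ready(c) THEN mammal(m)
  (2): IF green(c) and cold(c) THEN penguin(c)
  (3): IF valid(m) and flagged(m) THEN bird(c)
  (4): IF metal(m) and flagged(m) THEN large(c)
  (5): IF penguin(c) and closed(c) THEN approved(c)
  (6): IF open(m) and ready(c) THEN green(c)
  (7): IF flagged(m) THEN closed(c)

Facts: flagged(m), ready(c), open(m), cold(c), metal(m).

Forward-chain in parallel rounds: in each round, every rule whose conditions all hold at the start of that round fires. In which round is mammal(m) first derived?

Round 1: (4) [IF metal(m) and flagged(m) THEN large(c)]; (6) [IF open(m) and ready(c) THEN green(c)]; (7) [IF flagged(m) THEN closed(c)]. Adds large(c), green(c), closed(c).
Round 2: (2) [IF green(c) and cold(c) THEN penguin(c)]. Adds penguin(c).
Round 3: (5) [IF penguin(c) and closed(c) THEN approved(c)]. Adds approved(c).
Round 4: (1) [IF approved(c) and ready(c) THEN mammal(m)]. Adds mammal(m).
mammal(m) first appears in round 4.

4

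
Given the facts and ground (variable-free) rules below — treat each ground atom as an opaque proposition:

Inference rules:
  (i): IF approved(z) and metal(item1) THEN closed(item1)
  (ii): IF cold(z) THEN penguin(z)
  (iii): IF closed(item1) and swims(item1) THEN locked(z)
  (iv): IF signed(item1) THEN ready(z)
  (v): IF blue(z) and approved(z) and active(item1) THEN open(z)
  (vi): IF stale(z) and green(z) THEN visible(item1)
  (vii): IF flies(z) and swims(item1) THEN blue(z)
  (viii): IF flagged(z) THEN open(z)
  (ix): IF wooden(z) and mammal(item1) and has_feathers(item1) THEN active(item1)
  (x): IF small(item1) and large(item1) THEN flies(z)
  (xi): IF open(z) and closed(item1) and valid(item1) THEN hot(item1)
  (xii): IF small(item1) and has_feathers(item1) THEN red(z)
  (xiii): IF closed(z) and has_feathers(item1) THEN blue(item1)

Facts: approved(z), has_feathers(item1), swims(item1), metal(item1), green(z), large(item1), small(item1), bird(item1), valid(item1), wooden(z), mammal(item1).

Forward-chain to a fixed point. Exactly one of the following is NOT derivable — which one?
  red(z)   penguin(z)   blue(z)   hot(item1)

penguin(z)

[1] (i) [IF approved(z) and metal(item1) THEN closed(item1)]; (ix) [IF wooden(z) and mammal(item1) and has_feathers(item1) THEN active(item1)]; (x) [IF small(item1) and large(item1) THEN flies(z)]; (xii) [IF small(item1) and has_feathers(item1) THEN red(z)]. ⇒ new: closed(item1), active(item1), flies(z), red(z).
[2] (iii) [IF closed(item1) and swims(item1) THEN locked(z)]; (vii) [IF flies(z) and swims(item1) THEN blue(z)]. ⇒ new: locked(z), blue(z).
[3] (v) [IF blue(z) and approved(z) and active(item1) THEN open(z)]. ⇒ new: open(z).
[4] (xi) [IF open(z) and closed(item1) and valid(item1) THEN hot(item1)]. ⇒ new: hot(item1).
Derived: red(z) (round 1), blue(z) (round 2), hot(item1) (round 4). penguin(z) never appears in any round.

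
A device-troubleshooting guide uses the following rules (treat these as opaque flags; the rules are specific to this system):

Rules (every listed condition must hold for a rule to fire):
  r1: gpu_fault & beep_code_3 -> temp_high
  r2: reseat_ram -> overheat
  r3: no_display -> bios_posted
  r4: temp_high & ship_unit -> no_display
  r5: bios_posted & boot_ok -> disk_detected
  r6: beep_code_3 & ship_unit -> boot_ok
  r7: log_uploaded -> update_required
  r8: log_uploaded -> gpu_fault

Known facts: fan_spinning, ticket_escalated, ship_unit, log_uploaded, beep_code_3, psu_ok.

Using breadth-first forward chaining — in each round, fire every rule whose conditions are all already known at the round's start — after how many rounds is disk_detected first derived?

Round 1: r6 [beep_code_3 & ship_unit -> boot_ok]; r7 [log_uploaded -> update_required]; r8 [log_uploaded -> gpu_fault]. New: boot_ok, update_required, gpu_fault.
Round 2: r1 [gpu_fault & beep_code_3 -> temp_high]. New: temp_high.
Round 3: r4 [temp_high & ship_unit -> no_display]. New: no_display.
Round 4: r3 [no_display -> bios_posted]. New: bios_posted.
Round 5: r5 [bios_posted & boot_ok -> disk_detected]. New: disk_detected.
disk_detected first appears in round 5.

5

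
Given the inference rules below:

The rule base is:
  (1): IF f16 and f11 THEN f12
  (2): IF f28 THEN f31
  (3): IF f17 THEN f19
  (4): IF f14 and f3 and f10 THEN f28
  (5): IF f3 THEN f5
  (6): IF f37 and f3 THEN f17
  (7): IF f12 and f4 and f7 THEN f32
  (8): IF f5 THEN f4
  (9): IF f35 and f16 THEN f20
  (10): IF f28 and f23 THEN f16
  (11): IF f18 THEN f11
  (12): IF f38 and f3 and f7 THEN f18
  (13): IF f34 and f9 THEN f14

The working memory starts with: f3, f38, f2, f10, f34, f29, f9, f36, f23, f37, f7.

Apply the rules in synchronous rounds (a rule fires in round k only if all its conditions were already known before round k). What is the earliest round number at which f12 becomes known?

4

[1] (5) [IF f3 THEN f5]; (6) [IF f37 and f3 THEN f17]; (12) [IF f38 and f3 and f7 THEN f18]; (13) [IF f34 and f9 THEN f14]. ⇒ new: f5, f17, f18, f14.
[2] (3) [IF f17 THEN f19]; (4) [IF f14 and f3 and f10 THEN f28]; (8) [IF f5 THEN f4]; (11) [IF f18 THEN f11]. ⇒ new: f19, f28, f4, f11.
[3] (2) [IF f28 THEN f31]; (10) [IF f28 and f23 THEN f16]. ⇒ new: f31, f16.
[4] (1) [IF f16 and f11 THEN f12]. ⇒ new: f12.
f12 first appears in round 4.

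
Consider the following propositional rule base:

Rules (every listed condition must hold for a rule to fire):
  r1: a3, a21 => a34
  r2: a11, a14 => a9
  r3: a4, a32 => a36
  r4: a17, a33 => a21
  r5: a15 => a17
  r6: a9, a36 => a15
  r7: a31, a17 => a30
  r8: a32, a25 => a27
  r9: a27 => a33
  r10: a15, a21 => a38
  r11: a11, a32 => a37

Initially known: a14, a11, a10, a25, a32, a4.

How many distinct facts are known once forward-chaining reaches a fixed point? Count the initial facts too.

15

[1] r2 [a11, a14 => a9]; r3 [a4, a32 => a36]; r8 [a32, a25 => a27]; r11 [a11, a32 => a37]. ⇒ new: a9, a36, a27, a37.
[2] r6 [a9, a36 => a15]; r9 [a27 => a33]. ⇒ new: a15, a33.
[3] r5 [a15 => a17]. ⇒ new: a17.
[4] r4 [a17, a33 => a21]. ⇒ new: a21.
[5] r10 [a15, a21 => a38]. ⇒ new: a38.
Closure: {a10, a11, a14, a15, a17, a21, a25, a27, a32, a33, a36, a37, a38, a4, a9} — 15 facts.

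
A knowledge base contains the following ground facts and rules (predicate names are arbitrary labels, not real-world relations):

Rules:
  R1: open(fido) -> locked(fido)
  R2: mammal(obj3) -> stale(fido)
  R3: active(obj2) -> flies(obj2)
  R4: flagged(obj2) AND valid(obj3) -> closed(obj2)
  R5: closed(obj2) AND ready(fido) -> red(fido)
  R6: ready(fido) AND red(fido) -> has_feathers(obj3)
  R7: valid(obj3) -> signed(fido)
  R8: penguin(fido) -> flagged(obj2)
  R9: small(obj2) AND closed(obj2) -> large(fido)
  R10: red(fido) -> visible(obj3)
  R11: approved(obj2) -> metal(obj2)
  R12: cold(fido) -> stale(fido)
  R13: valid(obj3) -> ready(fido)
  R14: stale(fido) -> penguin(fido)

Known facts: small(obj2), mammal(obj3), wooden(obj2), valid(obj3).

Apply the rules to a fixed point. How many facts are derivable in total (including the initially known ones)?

Round 1: R2 [mammal(obj3) -> stale(fido)]; R7 [valid(obj3) -> signed(fido)]; R13 [valid(obj3) -> ready(fido)]. New: stale(fido), signed(fido), ready(fido).
Round 2: R14 [stale(fido) -> penguin(fido)]. New: penguin(fido).
Round 3: R8 [penguin(fido) -> flagged(obj2)]. New: flagged(obj2).
Round 4: R4 [flagged(obj2) AND valid(obj3) -> closed(obj2)]. New: closed(obj2).
Round 5: R5 [closed(obj2) AND ready(fido) -> red(fido)]; R9 [small(obj2) AND closed(obj2) -> large(fido)]. New: red(fido), large(fido).
Round 6: R6 [ready(fido) AND red(fido) -> has_feathers(obj3)]; R10 [red(fido) -> visible(obj3)]. New: has_feathers(obj3), visible(obj3).
Closure: {closed(obj2), flagged(obj2), has_feathers(obj3), large(fido), mammal(obj3), penguin(fido), ready(fido), red(fido), signed(fido), small(obj2), stale(fido), valid(obj3), visible(obj3), wooden(obj2)} — 14 facts.

14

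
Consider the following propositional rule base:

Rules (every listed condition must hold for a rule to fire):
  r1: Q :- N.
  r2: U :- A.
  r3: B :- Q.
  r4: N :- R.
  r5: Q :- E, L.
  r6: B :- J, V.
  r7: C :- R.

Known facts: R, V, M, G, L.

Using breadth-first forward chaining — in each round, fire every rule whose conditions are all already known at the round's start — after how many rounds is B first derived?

Round 1 — r4, r7, derive N, C.
Round 2 — r1, derive Q.
Round 3 — r3, derive B.
B first appears in round 3.

3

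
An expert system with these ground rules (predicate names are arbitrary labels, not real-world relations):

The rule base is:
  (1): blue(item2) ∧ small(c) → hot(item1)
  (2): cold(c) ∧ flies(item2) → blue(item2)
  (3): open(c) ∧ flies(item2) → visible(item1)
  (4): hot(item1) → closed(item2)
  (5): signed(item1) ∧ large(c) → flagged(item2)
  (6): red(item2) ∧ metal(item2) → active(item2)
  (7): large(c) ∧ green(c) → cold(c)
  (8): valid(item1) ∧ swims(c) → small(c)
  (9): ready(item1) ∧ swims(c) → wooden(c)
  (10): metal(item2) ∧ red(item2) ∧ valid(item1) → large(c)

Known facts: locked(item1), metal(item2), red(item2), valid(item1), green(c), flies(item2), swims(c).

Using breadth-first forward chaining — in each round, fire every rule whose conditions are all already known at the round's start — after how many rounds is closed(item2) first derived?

Round 1: (6) [red(item2) ∧ metal(item2) → active(item2)]; (8) [valid(item1) ∧ swims(c) → small(c)]; (10) [metal(item2) ∧ red(item2) ∧ valid(item1) → large(c)]. Adds active(item2), small(c), large(c).
Round 2: (7) [large(c) ∧ green(c) → cold(c)]. Adds cold(c).
Round 3: (2) [cold(c) ∧ flies(item2) → blue(item2)]. Adds blue(item2).
Round 4: (1) [blue(item2) ∧ small(c) → hot(item1)]. Adds hot(item1).
Round 5: (4) [hot(item1) → closed(item2)]. Adds closed(item2).
closed(item2) first appears in round 5.

5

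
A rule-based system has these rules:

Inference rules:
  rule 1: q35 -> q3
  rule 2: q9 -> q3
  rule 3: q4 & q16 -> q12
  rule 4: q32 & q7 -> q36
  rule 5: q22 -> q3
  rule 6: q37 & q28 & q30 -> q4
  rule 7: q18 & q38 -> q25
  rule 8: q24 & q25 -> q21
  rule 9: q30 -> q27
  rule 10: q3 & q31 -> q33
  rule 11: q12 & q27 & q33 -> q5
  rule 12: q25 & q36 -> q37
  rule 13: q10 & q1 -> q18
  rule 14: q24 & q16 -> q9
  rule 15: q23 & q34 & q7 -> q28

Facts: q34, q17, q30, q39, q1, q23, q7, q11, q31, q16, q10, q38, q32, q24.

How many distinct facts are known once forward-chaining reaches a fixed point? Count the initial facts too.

Round 1: rule 4 [q32 & q7 -> q36]; rule 9 [q30 -> q27]; rule 13 [q10 & q1 -> q18]; rule 14 [q24 & q16 -> q9]; rule 15 [q23 & q34 & q7 -> q28]. New: q36, q27, q18, q9, q28.
Round 2: rule 2 [q9 -> q3]; rule 7 [q18 & q38 -> q25]. New: q3, q25.
Round 3: rule 8 [q24 & q25 -> q21]; rule 10 [q3 & q31 -> q33]; rule 12 [q25 & q36 -> q37]. New: q21, q33, q37.
Round 4: rule 6 [q37 & q28 & q30 -> q4]. New: q4.
Round 5: rule 3 [q4 & q16 -> q12]. New: q12.
Round 6: rule 11 [q12 & q27 & q33 -> q5]. New: q5.
Closure: {q1, q10, q11, q12, q16, q17, q18, q21, q23, q24, q25, q27, q28, q3, q30, q31, q32, q33, q34, q36, q37, q38, q39, q4, q5, q7, q9} — 27 facts.

27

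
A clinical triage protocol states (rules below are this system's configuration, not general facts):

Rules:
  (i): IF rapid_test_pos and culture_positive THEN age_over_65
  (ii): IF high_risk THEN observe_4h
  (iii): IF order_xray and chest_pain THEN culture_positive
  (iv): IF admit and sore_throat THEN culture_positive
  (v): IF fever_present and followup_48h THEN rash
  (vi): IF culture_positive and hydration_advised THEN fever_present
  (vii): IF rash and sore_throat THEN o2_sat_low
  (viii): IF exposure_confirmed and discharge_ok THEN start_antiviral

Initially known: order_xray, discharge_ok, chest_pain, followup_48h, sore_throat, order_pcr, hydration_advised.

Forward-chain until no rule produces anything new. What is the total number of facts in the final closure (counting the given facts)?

Round 1: (iii) [IF order_xray and chest_pain THEN culture_positive]. Adds culture_positive.
Round 2: (vi) [IF culture_positive and hydration_advised THEN fever_present]. Adds fever_present.
Round 3: (v) [IF fever_present and followup_48h THEN rash]. Adds rash.
Round 4: (vii) [IF rash and sore_throat THEN o2_sat_low]. Adds o2_sat_low.
Closure: {chest_pain, culture_positive, discharge_ok, fever_present, followup_48h, hydration_advised, o2_sat_low, order_pcr, order_xray, rash, sore_throat} — 11 facts.

11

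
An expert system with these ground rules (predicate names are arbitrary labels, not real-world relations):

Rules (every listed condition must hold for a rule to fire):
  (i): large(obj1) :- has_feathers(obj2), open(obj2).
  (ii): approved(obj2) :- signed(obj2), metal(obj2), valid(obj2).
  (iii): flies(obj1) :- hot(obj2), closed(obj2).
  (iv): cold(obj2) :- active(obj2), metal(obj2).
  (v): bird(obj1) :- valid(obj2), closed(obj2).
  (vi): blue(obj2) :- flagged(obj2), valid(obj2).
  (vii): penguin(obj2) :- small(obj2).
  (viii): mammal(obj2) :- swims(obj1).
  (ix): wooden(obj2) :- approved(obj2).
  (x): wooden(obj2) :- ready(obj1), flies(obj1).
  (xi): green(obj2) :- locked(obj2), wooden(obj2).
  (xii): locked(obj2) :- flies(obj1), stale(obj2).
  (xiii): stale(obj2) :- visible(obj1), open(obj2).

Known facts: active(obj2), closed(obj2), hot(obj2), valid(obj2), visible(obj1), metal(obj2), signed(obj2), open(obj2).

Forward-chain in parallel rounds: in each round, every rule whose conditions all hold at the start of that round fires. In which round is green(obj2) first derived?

3

Round 1 fires (ii), (iii), (iv), (v), (xiii), giving approved(obj2), flies(obj1), cold(obj2), bird(obj1), stale(obj2).
Round 2 fires (ix), (xii), giving wooden(obj2), locked(obj2).
Round 3 fires (xi), giving green(obj2).
green(obj2) first appears in round 3.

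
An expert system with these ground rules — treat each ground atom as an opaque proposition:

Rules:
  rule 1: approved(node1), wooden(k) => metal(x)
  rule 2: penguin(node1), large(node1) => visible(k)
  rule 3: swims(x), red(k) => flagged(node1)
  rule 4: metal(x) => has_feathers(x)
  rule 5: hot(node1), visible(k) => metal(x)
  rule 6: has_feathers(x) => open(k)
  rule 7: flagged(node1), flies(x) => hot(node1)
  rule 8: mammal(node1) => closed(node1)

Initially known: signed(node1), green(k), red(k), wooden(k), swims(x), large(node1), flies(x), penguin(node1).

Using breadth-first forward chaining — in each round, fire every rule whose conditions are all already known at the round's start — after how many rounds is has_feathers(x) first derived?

Round 1: rule 2 [penguin(node1), large(node1) => visible(k)]; rule 3 [swims(x), red(k) => flagged(node1)]. New: visible(k), flagged(node1).
Round 2: rule 7 [flagged(node1), flies(x) => hot(node1)]. New: hot(node1).
Round 3: rule 5 [hot(node1), visible(k) => metal(x)]. New: metal(x).
Round 4: rule 4 [metal(x) => has_feathers(x)]. New: has_feathers(x).
has_feathers(x) first appears in round 4.

4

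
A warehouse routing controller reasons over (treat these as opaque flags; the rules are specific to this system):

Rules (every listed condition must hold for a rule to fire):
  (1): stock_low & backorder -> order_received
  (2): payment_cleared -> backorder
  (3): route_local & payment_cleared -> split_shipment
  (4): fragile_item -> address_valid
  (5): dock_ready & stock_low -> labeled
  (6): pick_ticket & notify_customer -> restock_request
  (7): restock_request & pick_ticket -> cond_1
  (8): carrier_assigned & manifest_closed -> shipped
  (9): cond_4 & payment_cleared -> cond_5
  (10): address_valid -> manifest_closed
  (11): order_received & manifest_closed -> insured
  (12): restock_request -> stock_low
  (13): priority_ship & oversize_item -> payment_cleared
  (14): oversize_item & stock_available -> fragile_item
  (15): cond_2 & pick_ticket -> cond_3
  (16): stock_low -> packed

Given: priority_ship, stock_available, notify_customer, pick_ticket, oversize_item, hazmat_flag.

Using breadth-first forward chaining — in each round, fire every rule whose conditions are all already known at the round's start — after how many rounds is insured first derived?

4

[1] (6) [pick_ticket & notify_customer -> restock_request]; (13) [priority_ship & oversize_item -> payment_cleared]; (14) [oversize_item & stock_available -> fragile_item]. ⇒ new: restock_request, payment_cleared, fragile_item.
[2] (2) [payment_cleared -> backorder]; (4) [fragile_item -> address_valid]; (7) [restock_request & pick_ticket -> cond_1]; (12) [restock_request -> stock_low]. ⇒ new: backorder, address_valid, cond_1, stock_low.
[3] (1) [stock_low & backorder -> order_received]; (10) [address_valid -> manifest_closed]; (16) [stock_low -> packed]. ⇒ new: order_received, manifest_closed, packed.
[4] (11) [order_received & manifest_closed -> insured]. ⇒ new: insured.
insured first appears in round 4.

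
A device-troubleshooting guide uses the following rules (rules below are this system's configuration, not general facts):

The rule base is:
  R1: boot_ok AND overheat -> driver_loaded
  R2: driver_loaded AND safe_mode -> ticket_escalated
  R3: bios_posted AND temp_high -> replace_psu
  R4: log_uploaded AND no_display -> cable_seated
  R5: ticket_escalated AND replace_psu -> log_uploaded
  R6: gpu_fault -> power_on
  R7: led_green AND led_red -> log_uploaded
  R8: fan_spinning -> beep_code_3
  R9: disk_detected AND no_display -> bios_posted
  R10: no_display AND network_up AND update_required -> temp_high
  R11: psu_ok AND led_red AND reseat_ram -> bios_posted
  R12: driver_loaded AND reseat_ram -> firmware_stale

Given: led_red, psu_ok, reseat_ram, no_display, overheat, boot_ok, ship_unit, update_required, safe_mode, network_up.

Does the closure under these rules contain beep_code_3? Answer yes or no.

Round 1 fires R1, R10, R11, giving driver_loaded, temp_high, bios_posted.
Round 2 fires R2, R3, R12, giving ticket_escalated, replace_psu, firmware_stale.
Round 3 fires R5, giving log_uploaded.
Round 4 fires R4, giving cable_seated.
Fixed point reached. beep_code_3 is concluded only by R8; R8 needs fan_spinning (never derived).

no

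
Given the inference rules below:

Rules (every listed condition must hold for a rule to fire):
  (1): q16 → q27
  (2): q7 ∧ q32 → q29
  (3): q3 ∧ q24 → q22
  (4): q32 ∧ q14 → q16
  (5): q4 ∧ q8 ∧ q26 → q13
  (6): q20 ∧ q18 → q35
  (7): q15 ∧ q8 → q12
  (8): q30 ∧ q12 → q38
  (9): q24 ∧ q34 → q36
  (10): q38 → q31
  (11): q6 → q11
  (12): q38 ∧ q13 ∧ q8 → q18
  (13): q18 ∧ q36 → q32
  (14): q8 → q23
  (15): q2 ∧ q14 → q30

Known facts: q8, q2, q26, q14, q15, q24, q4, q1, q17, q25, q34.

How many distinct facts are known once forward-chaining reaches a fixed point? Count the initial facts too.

Round 1 — (5), (7), (9), (14), (15), derive q13, q12, q36, q23, q30.
Round 2 — (8), derive q38.
Round 3 — (10), (12), derive q31, q18.
Round 4 — (13), derive q32.
Round 5 — (4), derive q16.
Round 6 — (1), derive q27.
Closure: {q1, q12, q13, q14, q15, q16, q17, q18, q2, q23, q24, q25, q26, q27, q30, q31, q32, q34, q36, q38, q4, q8} — 22 facts.

22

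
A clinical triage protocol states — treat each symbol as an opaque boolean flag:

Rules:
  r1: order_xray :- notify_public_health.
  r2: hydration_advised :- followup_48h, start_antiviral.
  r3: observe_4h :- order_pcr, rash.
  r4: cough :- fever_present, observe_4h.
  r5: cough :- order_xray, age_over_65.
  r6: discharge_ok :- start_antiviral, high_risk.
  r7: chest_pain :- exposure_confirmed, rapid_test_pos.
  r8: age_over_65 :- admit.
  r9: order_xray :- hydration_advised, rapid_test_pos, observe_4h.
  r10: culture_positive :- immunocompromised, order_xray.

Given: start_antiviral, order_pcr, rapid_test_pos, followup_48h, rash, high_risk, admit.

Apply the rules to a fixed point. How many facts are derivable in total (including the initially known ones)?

13

Round 1: r2 [hydration_advised :- followup_48h, start_antiviral.]; r3 [observe_4h :- order_pcr, rash.]; r6 [discharge_ok :- start_antiviral, high_risk.]; r8 [age_over_65 :- admit.]. Adds hydration_advised, observe_4h, discharge_ok, age_over_65.
Round 2: r9 [order_xray :- hydration_advised, rapid_test_pos, observe_4h.]. Adds order_xray.
Round 3: r5 [cough :- order_xray, age_over_65.]. Adds cough.
Closure: {admit, age_over_65, cough, discharge_ok, followup_48h, high_risk, hydration_advised, observe_4h, order_pcr, order_xray, rapid_test_pos, rash, start_antiviral} — 13 facts.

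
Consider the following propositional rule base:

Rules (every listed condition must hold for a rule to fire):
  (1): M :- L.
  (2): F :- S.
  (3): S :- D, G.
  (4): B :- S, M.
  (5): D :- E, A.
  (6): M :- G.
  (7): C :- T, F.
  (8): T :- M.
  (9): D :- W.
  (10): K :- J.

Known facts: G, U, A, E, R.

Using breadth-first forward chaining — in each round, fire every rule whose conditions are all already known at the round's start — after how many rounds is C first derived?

[1] (5) [D :- E, A.]; (6) [M :- G.]. ⇒ new: D, M.
[2] (3) [S :- D, G.]; (8) [T :- M.]. ⇒ new: S, T.
[3] (2) [F :- S.]; (4) [B :- S, M.]. ⇒ new: F, B.
[4] (7) [C :- T, F.]. ⇒ new: C.
C first appears in round 4.

4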